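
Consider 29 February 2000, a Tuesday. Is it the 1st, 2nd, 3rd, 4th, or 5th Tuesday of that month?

5th

Day 29 falls in week ⌈29/7⌉ of the month.
Days 1–7 hold the 1st Tuesday, 8–14 the 2nd, 15–21 the 3rd, 22–28 the 4th, 29–31 the 5th.
29 is in the range for the 5th.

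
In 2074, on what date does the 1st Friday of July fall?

July 6, 2074

The first Friday of July 2074 is July 6.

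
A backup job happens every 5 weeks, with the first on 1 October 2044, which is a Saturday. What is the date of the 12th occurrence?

21 October 2045

The 12th occurrence is 11 intervals after the first: 11 × 35 = 385 days after 1 October 2044.
October has 31 days — 30 days to the end of October leaves 355.
November has 30 days (325 left).
December has 31 days (294 left).
January has 31 days (263 left).
February has 28 days (235 left).
March has 31 days (204 left).
April has 30 days (174 left).
May has 31 days (143 left).
June has 30 days (113 left).
July has 31 days (82 left).
August has 31 days (51 left).
September has 30 days (21 left).
21 days into October → 21 October 2045.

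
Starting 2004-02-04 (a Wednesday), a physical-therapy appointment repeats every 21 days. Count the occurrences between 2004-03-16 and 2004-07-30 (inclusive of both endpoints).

Occurrences land 21·i days after 2004-02-04 for i = 0, 1, 2, …
2004-03-16 is 41 days after the start; 41 ÷ 21 = 1 remainder 20; since the remainder is 20, round up to i = 2. First occurrence in the window: #3 on 2004-03-17 (2×21 = 42 days in).
2004-07-30 is 177 days after the start; 177 ÷ 21 = 8 remainder 9. Last occurrence in the window: #9 on 2004-07-21.
Occurrences #3 through #9: 7 in total.

7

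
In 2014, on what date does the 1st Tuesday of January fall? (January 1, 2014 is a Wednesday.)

January 2014 begins on a Wednesday, so the first Tuesday is January 7 (6 days later).

7 January 2014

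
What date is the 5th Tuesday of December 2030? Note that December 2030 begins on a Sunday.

31 December 2030

December 2030 begins on a Sunday, so the first Tuesday is December 3 (2 days later).
The 5th Tuesday is 4 weeks later: 3 + 28 = 31.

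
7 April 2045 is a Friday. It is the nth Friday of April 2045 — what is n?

Day 7 falls in week ⌈7/7⌉ of the month.
Days 1–7 hold the 1st Friday, 8–14 the 2nd, 15–21 the 3rd, 22–28 the 4th, 29–31 the 5th.
7 is in the range for the 1st.

1st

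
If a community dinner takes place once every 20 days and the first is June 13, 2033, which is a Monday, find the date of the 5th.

The 5th occurrence is 4 intervals after the first: 4 × 20 = 80 days after June 13, 2033.
June has 30 days — 17 days to the end of June leaves 63.
July has 31 days (32 left).
August has 31 days (1 left).
1 day into September → September 1, 2033.

September 1, 2033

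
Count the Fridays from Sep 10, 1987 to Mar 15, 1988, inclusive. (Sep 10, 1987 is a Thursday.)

27

Sep 10, 1987 is a Thursday; the first Friday on or after it is Sep 11, 1987 (1 day later).
From Sep 11, 1987 to Mar 15, 1988: 19 + 31 + 30 + 31 + 31 + 29 + 15 = 186 days (rest of Sep, Oct, Nov, Dec, Jan, Feb, Mar).
186 ÷ 7 = 26 full weeks with remainder 4, so 26 more Fridays after the first → 27.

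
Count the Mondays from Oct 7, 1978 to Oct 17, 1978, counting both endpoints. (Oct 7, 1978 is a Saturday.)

Oct 7, 1978 is a Saturday; the first Monday on or after it is Oct 9, 1978 (2 days later).
From Oct 9, 1978 to Oct 17, 1978 is 17 − 9 = 8 days.
8 ÷ 7 = 1 full weeks with remainder 1, so 1 more Mondays after the first → 2.

2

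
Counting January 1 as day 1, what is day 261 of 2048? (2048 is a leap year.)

January has 31 days (261 − 31 = 230 remain).
February has 29 days (230 − 29 = 201 remain).
March has 31 days (201 − 31 = 170 remain).
April has 30 days (170 − 30 = 140 remain).
May has 31 days (140 − 31 = 109 remain).
June has 30 days (109 − 30 = 79 remain).
July has 31 days (79 − 31 = 48 remain).
August has 31 days (48 − 31 = 17 remain).
17 into September → September 17.

2048-09-17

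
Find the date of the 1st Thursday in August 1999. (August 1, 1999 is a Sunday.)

5 August 1999

August 1999 begins on a Sunday, so the first Thursday is August 5 (4 days later).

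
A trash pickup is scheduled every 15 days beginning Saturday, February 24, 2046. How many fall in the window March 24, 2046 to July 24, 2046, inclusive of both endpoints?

Occurrences land 15·i days after February 24, 2046 for i = 0, 1, 2, …
March 24, 2046 is 28 days after the start; 28 ÷ 15 = 1 remainder 13; since the remainder is 13, round up to i = 2. First occurrence in the window: #3 on March 26, 2046 (2×15 = 30 days in).
July 24, 2046 is 150 days after the start; 150 ÷ 15 = 10 remainder 0. Last occurrence in the window: #11 on July 24, 2046.
Occurrences #3 through #11: 9 in total.

9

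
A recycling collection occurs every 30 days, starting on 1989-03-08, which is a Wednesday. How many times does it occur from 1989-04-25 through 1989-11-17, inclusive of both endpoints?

7

Occurrences land 30·i days after 1989-03-08 for i = 0, 1, 2, …
1989-04-25 is 48 days after the start; 48 ÷ 30 = 1 remainder 18; since the remainder is 18, round up to i = 2. First occurrence in the window: #3 on 1989-05-07 (2×30 = 60 days in).
1989-11-17 is 254 days after the start; 254 ÷ 30 = 8 remainder 14. Last occurrence in the window: #9 on 1989-11-03.
Occurrences #3 through #9: 7 in total.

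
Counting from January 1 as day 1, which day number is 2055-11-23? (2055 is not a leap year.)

327

Days in months before November: 31 + 28 + 31 + 30 + 31 + 30 + 31 + 31 + 30 + 31 = 304.
Plus 23 days into November → day 327.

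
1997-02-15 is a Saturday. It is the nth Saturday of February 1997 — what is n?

3rd

Day 15 falls in week ⌈15/7⌉ of the month.
Days 1–7 hold the 1st Saturday, 8–14 the 2nd, 15–21 the 3rd, 22–28 the 4th, 29–31 the 5th.
15 is in the range for the 3rd.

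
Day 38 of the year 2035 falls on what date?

Jan has 31 days (38 − 31 = 7 remain).
7 into Feb → Feb 7.

Feb 7, 2035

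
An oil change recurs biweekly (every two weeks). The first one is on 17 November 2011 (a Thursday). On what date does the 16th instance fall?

14 June 2012

The 16th occurrence is 15 intervals after the first: 15 × 14 = 210 days after 17 November 2011.
November has 30 days — 13 days to the end of November leaves 197.
December has 31 days (166 left).
January has 31 days (135 left).
February has 29 days (106 left).
March has 31 days (75 left).
April has 30 days (45 left).
May has 31 days (14 left).
14 days into June → 14 June 2012.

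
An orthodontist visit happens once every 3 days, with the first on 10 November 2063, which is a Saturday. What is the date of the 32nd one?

The 32nd occurrence is 31 intervals after the first: 31 × 3 = 93 days after 10 November 2063.
November has 30 days — 20 days to the end of November leaves 73.
December has 31 days (42 left).
January has 31 days (11 left).
11 days into February → 11 February 2064.

11 February 2064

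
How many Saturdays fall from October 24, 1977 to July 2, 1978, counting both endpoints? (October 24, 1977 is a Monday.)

October 24, 1977 is a Monday; the first Saturday on or after it is October 29, 1977 (5 days later).
From October 29, 1977 to July 2, 1978: 2 + 30 + 31 + 31 + 28 + 31 + 30 + 31 + 30 + 2 = 246 days (rest of October, November, December, January, February, March, April, May, June, July).
246 ÷ 7 = 35 full weeks with remainder 1, so 35 more Saturdays after the first → 36.

36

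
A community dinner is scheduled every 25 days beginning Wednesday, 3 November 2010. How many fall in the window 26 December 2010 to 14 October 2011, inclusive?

11

Occurrences land 25·i days after 3 November 2010 for i = 0, 1, 2, …
26 December 2010 is 53 days after the start; 53 ÷ 25 = 2 remainder 3; since the remainder is 3, round up to i = 3. First occurrence in the window: #4 on 17 January 2011 (3×25 = 75 days in).
14 October 2011 is 345 days after the start; 345 ÷ 25 = 13 remainder 20. Last occurrence in the window: #14 on 24 September 2011.
Occurrences #4 through #14: 11 in total.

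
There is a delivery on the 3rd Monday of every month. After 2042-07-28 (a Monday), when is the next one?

2042-08-18

July 2042 starts on a Tuesday; its first Monday is the 7th, so the 3rd Monday is the 21st — 2042-07-21.
That is not after 2042-07-28, so look at August 2042.
August 2042 starts on a Friday; its first Monday is the 4th, so the 3rd Monday is the 18th — 2042-08-18.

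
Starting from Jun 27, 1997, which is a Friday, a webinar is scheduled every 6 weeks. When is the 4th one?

Oct 31, 1997

The 4th occurrence is 3 intervals after the first: 3 × 42 = 126 days after Jun 27, 1997.
Jun has 30 days — 3 days to the end of Jun leaves 123.
Jul has 31 days (92 left).
Aug has 31 days (61 left).
Sep has 30 days (31 left).
31 days into Oct → Oct 31, 1997.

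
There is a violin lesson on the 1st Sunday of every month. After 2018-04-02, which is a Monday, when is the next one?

2018-05-06

April 2018 starts on a Sunday, so its 1st Sunday is 2018-04-01.
That is not after 2018-04-02, so look at May 2018.
May 2018 starts on a Tuesday, so its 1st Sunday is 2018-05-06 (5 days in).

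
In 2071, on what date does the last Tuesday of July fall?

July 2071 begins on a Wednesday, so the first Tuesday is July 7 (6 days later).
July 2071 has 31 days. Adding weeks: 7, 14, 21, 28 — the last one ≤ 31 is the 28th.

July 28, 2071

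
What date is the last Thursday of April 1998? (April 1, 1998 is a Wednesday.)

1998-04-30

April 1998 begins on a Wednesday, so the first Thursday is April 2 (1 day later).
April 1998 has 30 days. Adding weeks: 2, 9, 16, 23, 30 — the last one ≤ 30 is the 30th.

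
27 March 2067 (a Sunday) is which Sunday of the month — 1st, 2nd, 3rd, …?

Day 27 falls in week ⌈27/7⌉ of the month.
Days 1–7 hold the 1st Sunday, 8–14 the 2nd, 15–21 the 3rd, 22–28 the 4th, 29–31 the 5th.
27 is in the range for the 4th.

4th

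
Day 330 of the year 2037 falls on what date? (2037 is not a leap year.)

Nov 26, 2037

Jan has 31 days (330 − 31 = 299 remain).
Feb has 28 days (299 − 28 = 271 remain).
Mar has 31 days (271 − 31 = 240 remain).
Apr has 30 days (240 − 30 = 210 remain).
May has 31 days (210 − 31 = 179 remain).
Jun has 30 days (179 − 30 = 149 remain).
Jul has 31 days (149 − 31 = 118 remain).
Aug has 31 days (118 − 31 = 87 remain).
Sep has 30 days (87 − 30 = 57 remain).
Oct has 31 days (57 − 31 = 26 remain).
26 into Nov → Nov 26.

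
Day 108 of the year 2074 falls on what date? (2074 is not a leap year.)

18 April 2074

January has 31 days (108 − 31 = 77 remain).
February has 28 days (77 − 28 = 49 remain).
March has 31 days (49 − 31 = 18 remain).
18 into April → April 18.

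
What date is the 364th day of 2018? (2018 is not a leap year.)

January has 31 days (364 − 31 = 333 remain).
February has 28 days (333 − 28 = 305 remain).
March has 31 days (305 − 31 = 274 remain).
April has 30 days (274 − 30 = 244 remain).
May has 31 days (244 − 31 = 213 remain).
June has 30 days (213 − 30 = 183 remain).
July has 31 days (183 − 31 = 152 remain).
August has 31 days (152 − 31 = 121 remain).
September has 30 days (121 − 30 = 91 remain).
October has 31 days (91 − 31 = 60 remain).
November has 30 days (60 − 30 = 30 remain).
30 into December → December 30.

December 30, 2018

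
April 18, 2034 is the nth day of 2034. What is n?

108

Days in months before April: 31 + 28 + 31 = 90.
Plus 18 days into April → day 108.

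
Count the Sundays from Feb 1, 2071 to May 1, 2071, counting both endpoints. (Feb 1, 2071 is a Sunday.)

13

Feb 1, 2071 is a Sunday; the first Sunday on or after it is Feb 1, 2071.
From Feb 1, 2071 to May 1, 2071: 27 + 31 + 30 + 1 = 89 days (rest of Feb, Mar, Apr, May).
89 ÷ 7 = 12 full weeks with remainder 5, so 12 more Sundays after the first → 13.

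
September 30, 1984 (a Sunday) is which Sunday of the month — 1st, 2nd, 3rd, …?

5th

Day 30 falls in week ⌈30/7⌉ of the month.
Days 1–7 hold the 1st Sunday, 8–14 the 2nd, 15–21 the 3rd, 22–28 the 4th, 29–31 the 5th.
30 is in the range for the 5th.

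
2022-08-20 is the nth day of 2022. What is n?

Days in months before August: 31 + 28 + 31 + 30 + 31 + 30 + 31 = 212.
Plus 20 days into August → day 232.

232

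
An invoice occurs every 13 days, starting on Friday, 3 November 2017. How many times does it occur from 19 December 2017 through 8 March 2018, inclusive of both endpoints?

6

Occurrences land 13·i days after 3 November 2017 for i = 0, 1, 2, …
19 December 2017 is 46 days after the start; 46 ÷ 13 = 3 remainder 7; since the remainder is 7, round up to i = 4. First occurrence in the window: #5 on 25 December 2017 (4×13 = 52 days in).
8 March 2018 is 125 days after the start; 125 ÷ 13 = 9 remainder 8. Last occurrence in the window: #10 on 28 February 2018.
Occurrences #5 through #10: 6 in total.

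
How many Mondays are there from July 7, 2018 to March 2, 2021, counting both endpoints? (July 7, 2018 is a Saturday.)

July 7, 2018 is a Saturday; the first Monday on or after it is July 9, 2018 (2 days later).
From July 9, 2018 to March 2, 2021: 175 + 365 + 366 + 61 = 967 days (rest of 2018, 2019, 2020, to March 2, 2021 in 2021).
967 ÷ 7 = 138 full weeks with remainder 1, so 138 more Mondays after the first → 139.

139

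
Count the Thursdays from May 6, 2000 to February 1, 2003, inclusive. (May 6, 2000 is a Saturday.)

May 6, 2000 is a Saturday; the first Thursday on or after it is May 11, 2000 (5 days later).
From May 11, 2000 to February 1, 2003: 234 + 365 + 365 + 32 = 996 days (rest of 2000, 2001, 2002, to February 1, 2003 in 2003).
996 ÷ 7 = 142 full weeks with remainder 2, so 142 more Thursdays after the first → 143.

143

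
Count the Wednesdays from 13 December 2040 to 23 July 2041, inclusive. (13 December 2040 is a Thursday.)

31

13 December 2040 is a Thursday; the first Wednesday on or after it is 19 December 2040 (6 days later).
From 19 December 2040 to 23 July 2041: 12 + 31 + 28 + 31 + 30 + 31 + 30 + 23 = 216 days (rest of December, January, February, March, April, May, June, July).
216 ÷ 7 = 30 full weeks with remainder 6, so 30 more Wednesdays after the first → 31.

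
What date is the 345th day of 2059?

January has 31 days (345 − 31 = 314 remain).
February has 28 days (314 − 28 = 286 remain).
March has 31 days (286 − 31 = 255 remain).
April has 30 days (255 − 30 = 225 remain).
May has 31 days (225 − 31 = 194 remain).
June has 30 days (194 − 30 = 164 remain).
July has 31 days (164 − 31 = 133 remain).
August has 31 days (133 − 31 = 102 remain).
September has 30 days (102 − 30 = 72 remain).
October has 31 days (72 − 31 = 41 remain).
November has 30 days (41 − 30 = 11 remain).
11 into December → December 11.

December 11, 2059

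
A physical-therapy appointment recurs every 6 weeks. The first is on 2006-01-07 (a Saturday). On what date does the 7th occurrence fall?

The 7th occurrence is 6 intervals after the first: 6 × 42 = 252 days after 2006-01-07.
January has 31 days — 24 days to the end of January leaves 228.
February has 28 days (200 left).
March has 31 days (169 left).
April has 30 days (139 left).
May has 31 days (108 left).
June has 30 days (78 left).
July has 31 days (47 left).
August has 31 days (16 left).
16 days into September → 2006-09-16.

2006-09-16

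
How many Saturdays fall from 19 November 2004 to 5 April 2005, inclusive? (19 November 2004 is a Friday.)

19 November 2004 is a Friday; the first Saturday on or after it is 20 November 2004 (1 day later).
From 20 November 2004 to 5 April 2005: 10 + 31 + 31 + 28 + 31 + 5 = 136 days (rest of November, December, January, February, March, April).
136 ÷ 7 = 19 full weeks with remainder 3, so 19 more Saturdays after the first → 20.

20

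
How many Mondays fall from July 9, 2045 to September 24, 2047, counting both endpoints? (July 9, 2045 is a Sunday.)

July 9, 2045 is a Sunday; the first Monday on or after it is July 10, 2045 (1 day later).
From July 10, 2045 to September 24, 2047: 174 + 365 + 267 = 806 days (rest of 2045, 2046, to September 24, 2047 in 2047).
806 ÷ 7 = 115 full weeks with remainder 1, so 115 more Mondays after the first → 116.

116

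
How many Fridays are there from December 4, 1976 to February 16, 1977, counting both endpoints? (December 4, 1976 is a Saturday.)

10

December 4, 1976 is a Saturday; the first Friday on or after it is December 10, 1976 (6 days later).
From December 10, 1976 to February 16, 1977: 21 + 31 + 16 = 68 days (rest of December, January, February).
68 ÷ 7 = 9 full weeks with remainder 5, so 9 more Fridays after the first → 10.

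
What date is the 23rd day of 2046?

23 into January → January 23.

January 23, 2046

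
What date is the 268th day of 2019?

Jan has 31 days (268 − 31 = 237 remain).
Feb has 28 days (237 − 28 = 209 remain).
Mar has 31 days (209 − 31 = 178 remain).
Apr has 30 days (178 − 30 = 148 remain).
May has 31 days (148 − 31 = 117 remain).
Jun has 30 days (117 − 30 = 87 remain).
Jul has 31 days (87 − 31 = 56 remain).
Aug has 31 days (56 − 31 = 25 remain).
25 into Sep → Sep 25.

Sep 25, 2019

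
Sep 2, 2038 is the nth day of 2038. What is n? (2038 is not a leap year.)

245

Days in months before Sep: 31 + 28 + 31 + 30 + 31 + 30 + 31 + 31 = 243.
Plus 2 days into Sep → day 245.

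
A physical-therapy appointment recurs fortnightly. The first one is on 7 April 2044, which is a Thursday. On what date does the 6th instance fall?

16 June 2044

The 6th occurrence is 5 intervals after the first: 5 × 14 = 70 days after 7 April 2044.
April has 30 days — 23 days to the end of April leaves 47.
May has 31 days (16 left).
16 days into June → 16 June 2044.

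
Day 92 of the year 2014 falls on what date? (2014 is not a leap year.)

April 2, 2014

January has 31 days (92 − 31 = 61 remain).
February has 28 days (61 − 28 = 33 remain).
March has 31 days (33 − 31 = 2 remain).
2 into April → April 2.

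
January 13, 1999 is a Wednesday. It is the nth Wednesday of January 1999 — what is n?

2nd

Day 13 falls in week ⌈13/7⌉ of the month.
Days 1–7 hold the 1st Wednesday, 8–14 the 2nd, 15–21 the 3rd, 22–28 the 4th, 29–31 the 5th.
13 is in the range for the 2nd.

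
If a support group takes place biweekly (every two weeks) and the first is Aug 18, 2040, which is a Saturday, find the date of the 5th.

The 5th occurrence is 4 intervals after the first: 4 × 14 = 56 days after Aug 18, 2040.
Aug has 31 days — 13 days to the end of Aug leaves 43.
Sep has 30 days (13 left).
13 days into Oct → Oct 13, 2040.

Oct 13, 2040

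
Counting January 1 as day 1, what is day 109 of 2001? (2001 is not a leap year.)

Jan has 31 days (109 − 31 = 78 remain).
Feb has 28 days (78 − 28 = 50 remain).
Mar has 31 days (50 − 31 = 19 remain).
19 into Apr → Apr 19.

Apr 19, 2001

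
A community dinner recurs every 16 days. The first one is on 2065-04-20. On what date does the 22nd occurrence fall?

The 22nd occurrence is 21 intervals after the first: 21 × 16 = 336 days after 2065-04-20.
April has 30 days — 10 days to the end of April leaves 326.
May has 31 days (295 left).
June has 30 days (265 left).
July has 31 days (234 left).
August has 31 days (203 left).
September has 30 days (173 left).
October has 31 days (142 left).
November has 30 days (112 left).
December has 31 days (81 left).
January has 31 days (50 left).
February has 28 days (22 left).
22 days into March → 2066-03-22.

2066-03-22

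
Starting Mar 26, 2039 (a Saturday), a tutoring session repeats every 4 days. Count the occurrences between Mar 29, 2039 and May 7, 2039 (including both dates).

Occurrences land 4·i days after Mar 26, 2039 for i = 0, 1, 2, …
Mar 29, 2039 is 3 days after the start; 3 ÷ 4 = 0 remainder 3; since the remainder is 3, round up to i = 1. First occurrence in the window: #2 on Mar 30, 2039 (1×4 = 4 days in).
May 7, 2039 is 42 days after the start; 42 ÷ 4 = 10 remainder 2. Last occurrence in the window: #11 on May 5, 2039.
Occurrences #2 through #11: 10 in total.

10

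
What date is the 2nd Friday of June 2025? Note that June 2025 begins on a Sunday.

June 2025 begins on a Sunday, so the first Friday is June 6 (5 days later).
The 2nd Friday is 1 weeks later: 6 + 7 = 13.

13 June 2025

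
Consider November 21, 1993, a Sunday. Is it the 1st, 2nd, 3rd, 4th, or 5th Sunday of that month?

Day 21 falls in week ⌈21/7⌉ of the month.
Days 1–7 hold the 1st Sunday, 8–14 the 2nd, 15–21 the 3rd, 22–28 the 4th, 29–31 the 5th.
21 is in the range for the 3rd.

3rd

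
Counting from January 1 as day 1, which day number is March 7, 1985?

Days in months before March: 31 + 28 = 59.
Plus 7 days into March → day 66.

66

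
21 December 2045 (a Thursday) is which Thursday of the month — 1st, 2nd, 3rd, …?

3rd

Day 21 falls in week ⌈21/7⌉ of the month.
Days 1–7 hold the 1st Thursday, 8–14 the 2nd, 15–21 the 3rd, 22–28 the 4th, 29–31 the 5th.
21 is in the range for the 3rd.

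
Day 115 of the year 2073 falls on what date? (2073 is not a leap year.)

Jan has 31 days (115 − 31 = 84 remain).
Feb has 28 days (84 − 28 = 56 remain).
Mar has 31 days (56 − 31 = 25 remain).
25 into Apr → Apr 25.

Apr 25, 2073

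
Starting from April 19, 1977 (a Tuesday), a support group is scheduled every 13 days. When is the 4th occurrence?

The 4th occurrence is 3 intervals after the first: 3 × 13 = 39 days after April 19, 1977.
April has 30 days — 11 days to the end of April leaves 28.
28 days into May → May 28, 1977.

May 28, 1977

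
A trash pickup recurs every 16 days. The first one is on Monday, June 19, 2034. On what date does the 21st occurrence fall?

The 21st occurrence is 20 intervals after the first: 20 × 16 = 320 days after June 19, 2034.
June has 30 days — 11 days to the end of June leaves 309.
July has 31 days (278 left).
August has 31 days (247 left).
September has 30 days (217 left).
October has 31 days (186 left).
November has 30 days (156 left).
December has 31 days (125 left).
January has 31 days (94 left).
February has 28 days (66 left).
March has 31 days (35 left).
April has 30 days (5 left).
5 days into May → May 5, 2035.

May 5, 2035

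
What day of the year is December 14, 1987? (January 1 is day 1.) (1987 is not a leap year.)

348

Days in months before December: 31 + 28 + 31 + 30 + 31 + 30 + 31 + 31 + 30 + 31 + 30 = 334.
Plus 14 days into December → day 348.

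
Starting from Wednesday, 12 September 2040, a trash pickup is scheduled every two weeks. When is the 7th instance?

The 7th occurrence is 6 intervals after the first: 6 × 14 = 84 days after 12 September 2040.
September has 30 days — 18 days to the end of September leaves 66.
October has 31 days (35 left).
November has 30 days (5 left).
5 days into December → 5 December 2040.

5 December 2040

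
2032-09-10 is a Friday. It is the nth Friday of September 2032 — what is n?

Day 10 falls in week ⌈10/7⌉ of the month.
Days 1–7 hold the 1st Friday, 8–14 the 2nd, 15–21 the 3rd, 22–28 the 4th, 29–31 the 5th.
10 is in the range for the 2nd.

2nd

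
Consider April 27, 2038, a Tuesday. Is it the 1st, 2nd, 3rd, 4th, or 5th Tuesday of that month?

4th

Day 27 falls in week ⌈27/7⌉ of the month.
Days 1–7 hold the 1st Tuesday, 8–14 the 2nd, 15–21 the 3rd, 22–28 the 4th, 29–31 the 5th.
27 is in the range for the 4th.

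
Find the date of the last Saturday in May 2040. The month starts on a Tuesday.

26 May 2040

May 2040 begins on a Tuesday, so the first Saturday is May 5 (4 days later).
May 2040 has 31 days. Adding weeks: 5, 12, 19, 26 — the last one ≤ 31 is the 26th.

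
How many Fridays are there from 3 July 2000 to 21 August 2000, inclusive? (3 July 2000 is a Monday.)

3 July 2000 is a Monday; the first Friday on or after it is 7 July 2000 (4 days later).
From 7 July 2000 to 21 August 2000: 24 + 21 = 45 days (rest of July, August).
45 ÷ 7 = 6 full weeks with remainder 3, so 6 more Fridays after the first → 7.

7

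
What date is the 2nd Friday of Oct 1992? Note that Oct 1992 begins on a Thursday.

Oct 9, 1992

Oct 1992 begins on a Thursday, so the first Friday is Oct 2 (1 day later).
The 2nd Friday is 1 weeks later: 2 + 7 = 9.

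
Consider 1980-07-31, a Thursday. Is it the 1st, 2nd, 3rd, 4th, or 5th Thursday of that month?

5th

Day 31 falls in week ⌈31/7⌉ of the month.
Days 1–7 hold the 1st Thursday, 8–14 the 2nd, 15–21 the 3rd, 22–28 the 4th, 29–31 the 5th.
31 is in the range for the 5th.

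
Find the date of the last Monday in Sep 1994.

Sep 1994 begins on a Thursday, so the first Monday is Sep 5 (4 days later).
Sep 1994 has 30 days. Adding weeks: 5, 12, 19, 26 — the last one ≤ 30 is the 26th.

Sep 26, 1994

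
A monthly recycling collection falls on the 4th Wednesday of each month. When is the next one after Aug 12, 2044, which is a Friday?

Aug 2044 starts on a Monday; its first Wednesday is the 3rd, so the 4th Wednesday is the 24th — Aug 24, 2044.
Aug 24, 2044 is after Aug 12, 2044, so that is the next one.

Aug 24, 2044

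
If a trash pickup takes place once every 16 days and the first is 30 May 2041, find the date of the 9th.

5 October 2041

The 9th occurrence is 8 intervals after the first: 8 × 16 = 128 days after 30 May 2041.
May has 31 days — 1 day to the end of May leaves 127.
June has 30 days (97 left).
July has 31 days (66 left).
August has 31 days (35 left).
September has 30 days (5 left).
5 days into October → 5 October 2041.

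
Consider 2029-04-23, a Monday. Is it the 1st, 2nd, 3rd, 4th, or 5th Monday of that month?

4th

Day 23 falls in week ⌈23/7⌉ of the month.
Days 1–7 hold the 1st Monday, 8–14 the 2nd, 15–21 the 3rd, 22–28 the 4th, 29–31 the 5th.
23 is in the range for the 4th.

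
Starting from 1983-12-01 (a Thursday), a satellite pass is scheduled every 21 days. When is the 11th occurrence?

The 11th occurrence is 10 intervals after the first: 10 × 21 = 210 days after 1983-12-01.
December has 31 days — 30 days to the end of December leaves 180.
January has 31 days (149 left).
February has 29 days (120 left).
March has 31 days (89 left).
April has 30 days (59 left).
May has 31 days (28 left).
28 days into June → 1984-06-28.

1984-06-28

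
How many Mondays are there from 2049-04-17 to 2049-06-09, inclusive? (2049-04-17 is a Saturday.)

2049-04-17 is a Saturday; the first Monday on or after it is 2049-04-19 (2 days later).
From 2049-04-19 to 2049-06-09: 11 + 31 + 9 = 51 days (rest of April, May, June).
51 ÷ 7 = 7 full weeks with remainder 2, so 7 more Mondays after the first → 8.

8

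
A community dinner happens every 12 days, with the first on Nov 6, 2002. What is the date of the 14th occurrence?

Apr 11, 2003

The 14th occurrence is 13 intervals after the first: 13 × 12 = 156 days after Nov 6, 2002.
Nov has 30 days — 24 days to the end of Nov leaves 132.
Dec has 31 days (101 left).
Jan has 31 days (70 left).
Feb has 28 days (42 left).
Mar has 31 days (11 left).
11 days into Apr → Apr 11, 2003.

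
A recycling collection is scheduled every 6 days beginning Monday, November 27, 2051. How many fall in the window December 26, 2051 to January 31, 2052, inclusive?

Occurrences land 6·i days after November 27, 2051 for i = 0, 1, 2, …
December 26, 2051 is 29 days after the start; 29 ÷ 6 = 4 remainder 5; since the remainder is 5, round up to i = 5. First occurrence in the window: #6 on December 27, 2051 (5×6 = 30 days in).
January 31, 2052 is 65 days after the start; 65 ÷ 6 = 10 remainder 5. Last occurrence in the window: #11 on January 26, 2052.
Occurrences #6 through #11: 6 in total.

6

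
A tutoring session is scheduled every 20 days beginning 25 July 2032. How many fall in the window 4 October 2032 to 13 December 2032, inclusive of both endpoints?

4

Occurrences land 20·i days after 25 July 2032 for i = 0, 1, 2, …
4 October 2032 is 71 days after the start; 71 ÷ 20 = 3 remainder 11; since the remainder is 11, round up to i = 4. First occurrence in the window: #5 on 13 October 2032 (4×20 = 80 days in).
13 December 2032 is 141 days after the start; 141 ÷ 20 = 7 remainder 1. Last occurrence in the window: #8 on 12 December 2032.
Occurrences #5 through #8: 4 in total.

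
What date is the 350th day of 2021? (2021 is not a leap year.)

16 December 2021

January has 31 days (350 − 31 = 319 remain).
February has 28 days (319 − 28 = 291 remain).
March has 31 days (291 − 31 = 260 remain).
April has 30 days (260 − 30 = 230 remain).
May has 31 days (230 − 31 = 199 remain).
June has 30 days (199 − 30 = 169 remain).
July has 31 days (169 − 31 = 138 remain).
August has 31 days (138 − 31 = 107 remain).
September has 30 days (107 − 30 = 77 remain).
October has 31 days (77 − 31 = 46 remain).
November has 30 days (46 − 30 = 16 remain).
16 into December → December 16.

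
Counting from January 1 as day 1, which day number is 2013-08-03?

215

Days in months before August: 31 + 28 + 31 + 30 + 31 + 30 + 31 = 212.
Plus 3 days into August → day 215.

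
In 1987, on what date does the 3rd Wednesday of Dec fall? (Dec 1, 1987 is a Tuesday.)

Dec 1987 begins on a Tuesday, so the first Wednesday is Dec 2 (1 day later).
The 3rd Wednesday is 2 weeks later: 2 + 14 = 16.

Dec 16, 1987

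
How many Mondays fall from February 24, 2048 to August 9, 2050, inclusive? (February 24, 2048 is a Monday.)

129

February 24, 2048 is a Monday; the first Monday on or after it is February 24, 2048.
From February 24, 2048 to August 9, 2050: 311 + 365 + 221 = 897 days (rest of 2048, 2049, to August 9, 2050 in 2050).
897 ÷ 7 = 128 full weeks with remainder 1, so 128 more Mondays after the first → 129.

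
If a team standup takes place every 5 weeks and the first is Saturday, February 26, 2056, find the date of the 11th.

The 11th occurrence is 10 intervals after the first: 10 × 35 = 350 days after February 26, 2056.
February has 29 days — 3 days to the end of February leaves 347.
March has 31 days (316 left).
April has 30 days (286 left).
May has 31 days (255 left).
June has 30 days (225 left).
July has 31 days (194 left).
August has 31 days (163 left).
September has 30 days (133 left).
October has 31 days (102 left).
November has 30 days (72 left).
December has 31 days (41 left).
January has 31 days (10 left).
10 days into February → February 10, 2057.

February 10, 2057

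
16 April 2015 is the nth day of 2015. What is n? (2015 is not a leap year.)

Days in months before April: 31 + 28 + 31 = 90.
Plus 16 days into April → day 106.

106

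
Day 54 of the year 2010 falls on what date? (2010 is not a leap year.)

23 February 2010

January has 31 days (54 − 31 = 23 remain).
23 into February → February 23.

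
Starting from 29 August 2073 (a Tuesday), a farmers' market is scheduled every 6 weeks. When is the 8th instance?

19 June 2074

The 8th occurrence is 7 intervals after the first: 7 × 42 = 294 days after 29 August 2073.
August has 31 days — 2 days to the end of August leaves 292.
September has 30 days (262 left).
October has 31 days (231 left).
November has 30 days (201 left).
December has 31 days (170 left).
January has 31 days (139 left).
February has 28 days (111 left).
March has 31 days (80 left).
April has 30 days (50 left).
May has 31 days (19 left).
19 days into June → 19 June 2074.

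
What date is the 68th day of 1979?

Jan has 31 days (68 − 31 = 37 remain).
Feb has 28 days (37 − 28 = 9 remain).
9 into Mar → Mar 9.

Mar 9, 1979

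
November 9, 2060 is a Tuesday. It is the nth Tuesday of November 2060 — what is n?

2nd

Day 9 falls in week ⌈9/7⌉ of the month.
Days 1–7 hold the 1st Tuesday, 8–14 the 2nd, 15–21 the 3rd, 22–28 the 4th, 29–31 the 5th.
9 is in the range for the 2nd.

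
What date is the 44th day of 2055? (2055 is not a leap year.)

January has 31 days (44 − 31 = 13 remain).
13 into February → February 13.

2055-02-13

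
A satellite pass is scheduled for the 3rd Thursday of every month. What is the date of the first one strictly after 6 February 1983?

February 1983 starts on a Tuesday; its first Thursday is the 3rd, so the 3rd Thursday is the 17th — 17 February 1983.
17 February 1983 is after 6 February 1983, so that is the next one.

17 February 1983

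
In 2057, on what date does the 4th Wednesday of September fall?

The first Wednesday of September 2057 is September 5.
The 4th Wednesday is 3 weeks later: 5 + 21 = 26.

2057-09-26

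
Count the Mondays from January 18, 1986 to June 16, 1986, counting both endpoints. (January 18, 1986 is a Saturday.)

22

January 18, 1986 is a Saturday; the first Monday on or after it is January 20, 1986 (2 days later).
From January 20, 1986 to June 16, 1986: 11 + 28 + 31 + 30 + 31 + 16 = 147 days (rest of January, February, March, April, May, June).
147 ÷ 7 = 21 full weeks with remainder 0, so 21 more Mondays after the first → 22.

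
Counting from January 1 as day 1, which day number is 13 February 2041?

Days in months before February: 31 = 31.
Plus 13 days into February → day 44.

44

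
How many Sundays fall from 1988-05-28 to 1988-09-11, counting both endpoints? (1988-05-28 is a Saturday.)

16

1988-05-28 is a Saturday; the first Sunday on or after it is 1988-05-29 (1 day later).
From 1988-05-29 to 1988-09-11: 2 + 30 + 31 + 31 + 11 = 105 days (rest of May, June, July, August, September).
105 ÷ 7 = 15 full weeks with remainder 0, so 15 more Sundays after the first → 16.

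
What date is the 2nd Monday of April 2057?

9 April 2057

April 2057 begins on a Sunday, so the first Monday is April 2 (1 day later).
The 2nd Monday is 1 weeks later: 2 + 7 = 9.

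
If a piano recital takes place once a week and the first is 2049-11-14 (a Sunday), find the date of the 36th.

The 36th occurrence is 35 intervals after the first: 35 × 7 = 245 days after 2049-11-14.
November has 30 days — 16 days to the end of November leaves 229.
December has 31 days (198 left).
January has 31 days (167 left).
February has 28 days (139 left).
March has 31 days (108 left).
April has 30 days (78 left).
May has 31 days (47 left).
June has 30 days (17 left).
17 days into July → 2050-07-17.

2050-07-17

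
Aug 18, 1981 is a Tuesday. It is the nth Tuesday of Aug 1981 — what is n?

3rd

Day 18 falls in week ⌈18/7⌉ of the month.
Days 1–7 hold the 1st Tuesday, 8–14 the 2nd, 15–21 the 3rd, 22–28 the 4th, 29–31 the 5th.
18 is in the range for the 3rd.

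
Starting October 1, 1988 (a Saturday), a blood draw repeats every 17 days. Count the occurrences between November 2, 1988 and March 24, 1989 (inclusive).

Occurrences land 17·i days after October 1, 1988 for i = 0, 1, 2, …
November 2, 1988 is 32 days after the start; 32 ÷ 17 = 1 remainder 15; since the remainder is 15, round up to i = 2. First occurrence in the window: #3 on November 4, 1988 (2×17 = 34 days in).
March 24, 1989 is 174 days after the start; 174 ÷ 17 = 10 remainder 4. Last occurrence in the window: #11 on March 20, 1989.
Occurrences #3 through #11: 9 in total.

9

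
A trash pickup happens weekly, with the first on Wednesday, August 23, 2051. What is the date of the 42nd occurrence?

The 42nd occurrence is 41 intervals after the first: 41 × 7 = 287 days after August 23, 2051.
August has 31 days — 8 days to the end of August leaves 279.
September has 30 days (249 left).
October has 31 days (218 left).
November has 30 days (188 left).
December has 31 days (157 left).
January has 31 days (126 left).
February has 29 days (97 left).
March has 31 days (66 left).
April has 30 days (36 left).
May has 31 days (5 left).
5 days into June → June 5, 2052.

June 5, 2052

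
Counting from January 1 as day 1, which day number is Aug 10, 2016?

223

Days in months before Aug: 31 + 29 + 31 + 30 + 31 + 30 + 31 = 213.
Plus 10 days into Aug → day 223.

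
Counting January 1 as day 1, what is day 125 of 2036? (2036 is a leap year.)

May 4, 2036

January has 31 days (125 − 31 = 94 remain).
February has 29 days (94 − 29 = 65 remain).
March has 31 days (65 − 31 = 34 remain).
April has 30 days (34 − 30 = 4 remain).
4 into May → May 4.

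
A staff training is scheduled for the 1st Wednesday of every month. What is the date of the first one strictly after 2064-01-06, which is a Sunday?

2064-02-06

January 2064 starts on a Tuesday, so its 1st Wednesday is 2064-01-02 (1 day in).
That is not after 2064-01-06, so look at February 2064.
February 2064 starts on a Friday, so its 1st Wednesday is 2064-02-06 (5 days in).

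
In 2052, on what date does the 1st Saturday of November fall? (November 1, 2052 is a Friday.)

2052-11-02

November 2052 begins on a Friday, so the first Saturday is November 2 (1 day later).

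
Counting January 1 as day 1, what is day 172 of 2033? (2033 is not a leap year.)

June 21, 2033

January has 31 days (172 − 31 = 141 remain).
February has 28 days (141 − 28 = 113 remain).
March has 31 days (113 − 31 = 82 remain).
April has 30 days (82 − 30 = 52 remain).
May has 31 days (52 − 31 = 21 remain).
21 into June → June 21.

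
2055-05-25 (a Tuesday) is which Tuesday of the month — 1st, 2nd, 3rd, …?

4th

Day 25 falls in week ⌈25/7⌉ of the month.
Days 1–7 hold the 1st Tuesday, 8–14 the 2nd, 15–21 the 3rd, 22–28 the 4th, 29–31 the 5th.
25 is in the range for the 4th.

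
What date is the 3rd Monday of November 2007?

19 November 2007

November 2007 begins on a Thursday, so the first Monday is November 5 (4 days later).
The 3rd Monday is 2 weeks later: 5 + 14 = 19.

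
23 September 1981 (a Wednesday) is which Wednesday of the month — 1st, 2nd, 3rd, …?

Day 23 falls in week ⌈23/7⌉ of the month.
Days 1–7 hold the 1st Wednesday, 8–14 the 2nd, 15–21 the 3rd, 22–28 the 4th, 29–31 the 5th.
23 is in the range for the 4th.

4th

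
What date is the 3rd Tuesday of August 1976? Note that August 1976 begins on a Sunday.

17 August 1976

August 1976 begins on a Sunday, so the first Tuesday is August 3 (2 days later).
The 3rd Tuesday is 2 weeks later: 3 + 14 = 17.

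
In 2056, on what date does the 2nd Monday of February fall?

February 14, 2056

February 2056 begins on a Tuesday, so the first Monday is February 7 (6 days later).
The 2nd Monday is 1 weeks later: 7 + 7 = 14.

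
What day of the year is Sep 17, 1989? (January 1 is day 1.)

Days in months before Sep: 31 + 28 + 31 + 30 + 31 + 30 + 31 + 31 = 243.
Plus 17 days into Sep → day 260.

260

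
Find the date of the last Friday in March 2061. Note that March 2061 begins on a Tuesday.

March 25, 2061

March 2061 begins on a Tuesday, so the first Friday is March 4 (3 days later).
March 2061 has 31 days. Adding weeks: 4, 11, 18, 25 — the last one ≤ 31 is the 25th.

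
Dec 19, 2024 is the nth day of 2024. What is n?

354

Days in months before Dec: 31 + 29 + 31 + 30 + 31 + 30 + 31 + 31 + 30 + 31 + 30 = 335.
Plus 19 days into Dec → day 354.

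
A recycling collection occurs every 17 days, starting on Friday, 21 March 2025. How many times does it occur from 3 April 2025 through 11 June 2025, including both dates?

Occurrences land 17·i days after 21 March 2025 for i = 0, 1, 2, …
3 April 2025 is 13 days after the start; 13 ÷ 17 = 0 remainder 13; since the remainder is 13, round up to i = 1. First occurrence in the window: #2 on 7 April 2025 (1×17 = 17 days in).
11 June 2025 is 82 days after the start; 82 ÷ 17 = 4 remainder 14. Last occurrence in the window: #5 on 28 May 2025.
Occurrences #2 through #5: 4 in total.

4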